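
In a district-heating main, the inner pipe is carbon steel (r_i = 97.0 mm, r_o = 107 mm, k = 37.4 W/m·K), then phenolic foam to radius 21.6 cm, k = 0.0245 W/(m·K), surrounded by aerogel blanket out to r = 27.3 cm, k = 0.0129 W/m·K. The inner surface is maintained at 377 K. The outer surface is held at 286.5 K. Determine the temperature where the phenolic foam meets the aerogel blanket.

T = 321.6 K

Resistance network (inner→outer):
  R'_carbon steel = ln(0.107/0.0970)/(2πk) = 0.09812/(2π·37.4) = 4.175×10^-4 m·K/W
  R'_phenolic foam = ln(0.216/0.107)/(2πk) = 0.7024/(2π·0.0245) = 4.563 m·K/W
  R'_aerogel blanket = ln(0.273/0.216)/(2πk) = 0.2342/(2π·0.0129) = 2.889 m·K/W
ΣR = 4.175×10^-4 + 4.563 + 2.889 = 7.452 m·K/W
Q' = ΔT/ΣR = (377 K − 286.5 K)/7.452 = 12.14 W/m
From the inner boundary to the phenolic foam/aerogel blanket interface, ΣR_partial = 4.563 m·K/W.
T_interface = T_in − Q'·ΣR_partial = 377 K − (12.14)(4.563) = 321.6 K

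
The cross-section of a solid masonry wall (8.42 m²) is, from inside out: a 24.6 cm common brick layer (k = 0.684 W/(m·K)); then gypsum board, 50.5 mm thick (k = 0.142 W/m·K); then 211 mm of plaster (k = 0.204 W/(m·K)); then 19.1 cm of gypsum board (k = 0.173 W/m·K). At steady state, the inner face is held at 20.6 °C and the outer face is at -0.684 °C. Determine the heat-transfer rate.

Series thermal resistances, inner to outer:
  R_common brick = L/(kA) = 0.246/(0.684·8.42) = 0.04271 K/W
  R_gypsum board = L/(kA) = 0.0505/(0.142·8.42) = 0.04224 K/W
  R_plaster = L/(kA) = 0.211/(0.204·8.42) = 0.1228 K/W
  R_gypsum board = L/(kA) = 0.191/(0.173·8.42) = 0.1311 K/W
ΣR = 0.04271 + 0.04224 + 0.1228 + 0.1311 = 0.3388 K/W
Q = ΔT/ΣR = (20.6 °C − -0.684 °C)/0.3388 = 62.8 W

Q = 62.8 W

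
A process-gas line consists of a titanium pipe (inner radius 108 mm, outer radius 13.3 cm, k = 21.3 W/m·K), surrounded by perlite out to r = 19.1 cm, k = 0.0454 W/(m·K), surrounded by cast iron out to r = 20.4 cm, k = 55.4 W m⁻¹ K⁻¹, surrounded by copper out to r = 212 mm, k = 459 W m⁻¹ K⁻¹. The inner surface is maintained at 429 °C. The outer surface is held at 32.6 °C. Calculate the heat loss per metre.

Q' = 312 W/m

Series thermal resistances, inner to outer:
  R'_titanium = ln(0.133/0.108)/(2πk) = 0.2082/(2π·21.3) = 0.001556 m·K/W
  R'_perlite = ln(0.191/0.133)/(2πk) = 0.3619/(2π·0.0454) = 1.269 m·K/W
  R'_cast iron = ln(0.204/0.191)/(2πk) = 0.06585/(2π·55.4) = 1.892×10^-4 m·K/W
  R'_copper = ln(0.212/0.204)/(2πk) = 0.03847/(2π·459) = 1.334×10^-5 m·K/W
ΣR = 0.001556 + 1.269 + 1.892×10^-4 + 1.334×10^-5 = 1.271 m·K/W
Q' = ΔT/ΣR = (429 °C − 32.6 °C)/1.271 = 312 W/m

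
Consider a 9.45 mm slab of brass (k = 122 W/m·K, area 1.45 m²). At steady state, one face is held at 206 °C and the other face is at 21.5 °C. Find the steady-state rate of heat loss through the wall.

Q = 3450 kW

Q = kA·ΔT/L = 122 × 1.45 × |206 °C − 21.5 °C| / 0.00945 = 3.45×10^6 W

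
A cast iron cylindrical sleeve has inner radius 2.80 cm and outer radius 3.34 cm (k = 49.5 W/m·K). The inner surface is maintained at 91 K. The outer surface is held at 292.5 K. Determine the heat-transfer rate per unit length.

Q' = 355 kW/m

Q' = 2πk·ΔT/ln(r₂/r₁) = 2π × 49.5 × 201.5 / ln(0.0334/0.0280) = 3.55×10^5 W/m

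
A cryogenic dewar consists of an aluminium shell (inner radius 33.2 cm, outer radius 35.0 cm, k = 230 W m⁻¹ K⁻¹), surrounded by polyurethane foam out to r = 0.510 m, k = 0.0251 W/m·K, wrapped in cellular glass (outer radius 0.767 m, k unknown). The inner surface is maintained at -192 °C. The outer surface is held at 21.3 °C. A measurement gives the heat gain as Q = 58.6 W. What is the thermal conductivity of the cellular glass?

ΣR = ΔT/Q = |-192 − 21.3|/58.6 = 3.640 K/W
Known resistances:
  R_aluminium = (1/0.332 − 1/0.350)/(4πk) = 0.1549/(4π·230) = 5.360×10^-5 K/W
  R_polyurethane foam = (1/0.350 − 1/0.510)/(4πk) = 0.8964/(4π·0.0251) = 2.842 K/W
R_cellular glass = ΣR − ΣR_known = 3.640 − 2.842 = 0.7980 K/W
(1/r₁−1/r₂)/(4πk) = 0.7980 ⇒ k = 0.6570/(4π·0.7980) = 0.0655 W/m·K

k = 0.0655 W/m·K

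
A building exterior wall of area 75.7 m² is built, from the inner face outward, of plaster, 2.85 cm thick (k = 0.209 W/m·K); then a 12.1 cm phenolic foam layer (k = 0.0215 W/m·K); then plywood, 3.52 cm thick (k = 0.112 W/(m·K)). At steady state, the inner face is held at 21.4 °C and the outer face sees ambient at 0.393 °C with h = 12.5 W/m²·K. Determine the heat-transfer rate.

Treat each layer as a resistance in series:
  R_plaster = L/(kA) = 0.0285/(0.209·75.7) = 0.001801 K/W
  R_phenolic foam = L/(kA) = 0.121/(0.0215·75.7) = 0.07434 K/W
  R_plywood = L/(kA) = 0.0352/(0.112·75.7) = 0.004152 K/W
  R_conv,out = 1/(hA) = 1/(12.5·75.7) = 0.001057 K/W
ΣR = 0.001801 + 0.07434 + 0.004152 + 0.001057 = 0.08135 K/W
Q = ΔT/ΣR = (21.4 °C − 0.393 °C)/0.08135 = 258 W

Q = 258 W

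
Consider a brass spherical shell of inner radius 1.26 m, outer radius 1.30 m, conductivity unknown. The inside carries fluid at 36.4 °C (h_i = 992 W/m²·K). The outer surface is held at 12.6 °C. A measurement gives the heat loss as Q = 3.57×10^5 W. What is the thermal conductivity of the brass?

ΣR = ΔT/Q = |36.4 − 12.6|/3.57×10^5 = 6.667×10^-5 K/W
Known resistances:
  R_conv,in = 1/(4πr²h) = 1/(4π·1.26²·992) = 5.053×10^-5 K/W
R_brass = ΣR − ΣR_known = 6.667×10^-5 − 5.053×10^-5 = 1.614×10^-5 K/W
(1/r₁−1/r₂)/(4πk) = 1.614×10^-5 ⇒ k = 0.02442/(4π·1.614×10^-5) = 120 W/m·K

k = 120 W/m·K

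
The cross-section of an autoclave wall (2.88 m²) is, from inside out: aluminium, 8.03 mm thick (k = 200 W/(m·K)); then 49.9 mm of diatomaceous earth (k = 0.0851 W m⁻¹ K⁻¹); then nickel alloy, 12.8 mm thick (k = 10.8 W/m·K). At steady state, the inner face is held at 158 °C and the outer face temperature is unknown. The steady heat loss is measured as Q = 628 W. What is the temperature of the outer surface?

Series resistances:
  R_aluminium = L/(kA) = 0.00803/(200·2.88) = 1.394×10^-5 K/W
  R_diatomaceous earth = L/(kA) = 0.0499/(0.0851·2.88) = 0.2036 K/W
  R_nickel alloy = L/(kA) = 0.0128/(10.8·2.88) = 4.115×10^-4 K/W
ΣR = 0.2040 K/W
ΔT = Q·ΣR = 628 × 0.2040 = 128.1 K
Heat flows outward, so T_out = T_in − ΔT = 158 − 128.1 = 29.9 °C

T_out = 29.9 °C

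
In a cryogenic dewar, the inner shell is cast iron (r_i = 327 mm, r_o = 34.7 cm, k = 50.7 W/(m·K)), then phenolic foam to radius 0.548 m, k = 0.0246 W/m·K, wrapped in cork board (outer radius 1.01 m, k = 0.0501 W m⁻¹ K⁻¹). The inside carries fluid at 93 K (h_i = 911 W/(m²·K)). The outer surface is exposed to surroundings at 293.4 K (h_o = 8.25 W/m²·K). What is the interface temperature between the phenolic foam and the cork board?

Series thermal resistances, inner to outer:
  R_conv,in = 1/(4πr²h) = 1/(4π·0.327²·911) = 8.169×10^-4 K/W
  R_cast iron = (1/0.327 − 1/0.347)/(4πk) = 0.1763/(4π·50.7) = 2.767×10^-4 K/W
  R_phenolic foam = (1/0.347 − 1/0.548)/(4πk) = 1.057/(4π·0.0246) = 3.419 K/W
  R_cork board = (1/0.548 − 1/1.01)/(4πk) = 0.8347/(4π·0.0501) = 1.326 K/W
  R_conv,out = 1/(4πr²h) = 1/(4π·1.01²·8.25) = 0.009456 K/W
ΣR = 8.169×10^-4 + 2.767×10^-4 + 3.419 + 1.326 + 0.009456 = 4.756 K/W
Q = ΔT/ΣR = (93 K − 293.4 K)/4.756 = -42.14 W
From the inner boundary to the phenolic foam/cork board interface, ΣR_partial = 3.420 K/W.
T_interface = T_in − Q·ΣR_partial = 93 K − (-42.14)(3.420) = 237.1 K

T = 237.1 K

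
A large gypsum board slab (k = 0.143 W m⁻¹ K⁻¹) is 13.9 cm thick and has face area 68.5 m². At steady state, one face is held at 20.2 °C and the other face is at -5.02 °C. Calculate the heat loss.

Q = 1780 W

Q = kA·ΔT/L = 0.143 × 68.5 × |20.2 °C − -5.02 °C| / 0.139 = 1780 W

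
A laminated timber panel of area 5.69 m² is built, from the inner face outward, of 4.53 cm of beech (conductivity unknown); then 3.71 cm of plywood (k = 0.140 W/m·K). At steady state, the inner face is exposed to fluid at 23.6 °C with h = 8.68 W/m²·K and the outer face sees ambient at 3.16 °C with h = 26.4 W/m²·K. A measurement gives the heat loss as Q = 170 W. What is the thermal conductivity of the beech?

k = 0.170 W/m·K

ΣR = ΔT/Q = |23.6 − 3.16|/170 = 0.1202 K/W
Known resistances:
  R_conv,in = 1/(hA) = 1/(8.68·5.69) = 0.02025 K/W
  R_plywood = L/(kA) = 0.0371/(0.140·5.69) = 0.04657 K/W
  R_conv,out = 1/(hA) = 1/(26.4·5.69) = 0.006657 K/W
R_beech = ΣR − ΣR_known = 0.1202 − 0.07348 = 0.04672 K/W
L/(kA) = 0.04672 ⇒ k = 0.0453/(0.04672·5.69) = 0.170 W/m·K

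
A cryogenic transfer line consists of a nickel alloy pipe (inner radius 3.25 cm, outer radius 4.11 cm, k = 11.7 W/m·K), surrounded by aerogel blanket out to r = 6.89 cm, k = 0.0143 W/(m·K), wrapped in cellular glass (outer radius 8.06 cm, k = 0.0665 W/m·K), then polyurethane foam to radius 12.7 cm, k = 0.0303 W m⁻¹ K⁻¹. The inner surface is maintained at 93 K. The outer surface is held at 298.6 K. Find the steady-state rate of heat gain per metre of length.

Treat each layer as a resistance in series:
  R'_nickel alloy = ln(0.0411/0.0325)/(2πk) = 0.2348/(2π·11.7) = 0.003194 m·K/W
  R'_aerogel blanket = ln(0.0689/0.0411)/(2πk) = 0.5166/(2π·0.0143) = 5.750 m·K/W
  R'_cellular glass = ln(0.0806/0.0689)/(2πk) = 0.1568/(2π·0.0665) = 0.3754 m·K/W
  R'_polyurethane foam = ln(0.127/0.0806)/(2πk) = 0.4547/(2π·0.0303) = 2.388 m·K/W
ΣR = 0.003194 + 5.750 + 0.3754 + 2.388 = 8.517 m·K/W
Q' = ΔT/ΣR = (93 K − 298.6 K)/8.517 = -24.1 W/m
(Negative Q' ⇒ heat flows inward; heat gain = 24.1 W/m.)

Q' = 24.1 W/m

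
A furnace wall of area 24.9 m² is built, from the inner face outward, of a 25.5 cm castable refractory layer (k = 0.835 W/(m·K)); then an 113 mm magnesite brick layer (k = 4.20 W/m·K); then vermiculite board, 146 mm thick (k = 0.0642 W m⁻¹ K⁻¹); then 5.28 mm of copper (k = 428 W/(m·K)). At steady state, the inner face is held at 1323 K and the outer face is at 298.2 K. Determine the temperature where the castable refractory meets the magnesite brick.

Resistance network (inner→outer):
  R_castable refractory = L/(kA) = 0.255/(0.835·24.9) = 0.01226 K/W
  R_magnesite brick = L/(kA) = 0.113/(4.20·24.9) = 0.001081 K/W
  R_vermiculite board = L/(kA) = 0.146/(0.0642·24.9) = 0.09133 K/W
  R_copper = L/(kA) = 0.00528/(428·24.9) = 4.954×10^-7 K/W
ΣR = 0.01226 + 0.001081 + 0.09133 + 4.954×10^-7 = 0.1047 K/W
Q = ΔT/ΣR = (1323 K − 298.2 K)/0.1047 = 9788 W
From the inner boundary to the castable refractory/magnesite brick interface, ΣR_partial = 0.01226 K/W.
T_interface = T_in − Q·ΣR_partial = 1323 K − (9788)(0.01226) = 1203 K

T = 1203 K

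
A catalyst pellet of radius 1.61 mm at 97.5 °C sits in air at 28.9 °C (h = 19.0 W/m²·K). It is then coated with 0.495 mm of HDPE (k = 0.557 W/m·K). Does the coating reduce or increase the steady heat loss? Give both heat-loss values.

Critical radius for a sphere: r_cr = 2k/h = 0.0586 m = 5.86 cm.
Outer radius after coating: r₂ = 0.00161 + 4.95×10^-4 = 0.002105 m.
Since r₁ < r_cr and r₂ ≤ r_cr, the coating moves toward the maximum at r_cr — heat loss rises.
Bare: R = 1/(4πr₁²h) = 1616 K/W; Q = 68.6/1616 = 0.0425 W.
Coated: R = R_cond + R_conv = 966.1 K/W; Q = 68.6/966.1 = 0.0710 W.

increases: 0.0425 → 0.0710 W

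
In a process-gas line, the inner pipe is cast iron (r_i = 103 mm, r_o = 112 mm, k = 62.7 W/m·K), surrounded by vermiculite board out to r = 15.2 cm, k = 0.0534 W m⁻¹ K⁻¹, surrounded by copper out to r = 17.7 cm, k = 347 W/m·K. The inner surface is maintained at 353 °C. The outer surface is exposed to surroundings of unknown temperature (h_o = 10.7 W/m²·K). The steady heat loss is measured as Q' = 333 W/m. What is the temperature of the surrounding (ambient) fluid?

T_out = 21.8 °C

Series resistances:
  R'_cast iron = ln(0.112/0.103)/(2πk) = 0.08377/(2π·62.7) = 2.126×10^-4 m·K/W
  R'_vermiculite board = ln(0.152/0.112)/(2πk) = 0.3054/(2π·0.0534) = 0.9102 m·K/W
  R'_copper = ln(0.177/0.152)/(2πk) = 0.1523/(2π·347) = 6.984×10^-5 m·K/W
  R'_conv,out = 1/(2πr h) = 1/(2π·0.177·10.7) = 0.08404 m·K/W
ΣR = 0.9945 m·K/W
ΔT = Q'·ΣR = 333 × 0.9945 = 331.2 K
Heat flows outward, so T_out = T_in − ΔT = 353 − 331.2 = 21.8 °C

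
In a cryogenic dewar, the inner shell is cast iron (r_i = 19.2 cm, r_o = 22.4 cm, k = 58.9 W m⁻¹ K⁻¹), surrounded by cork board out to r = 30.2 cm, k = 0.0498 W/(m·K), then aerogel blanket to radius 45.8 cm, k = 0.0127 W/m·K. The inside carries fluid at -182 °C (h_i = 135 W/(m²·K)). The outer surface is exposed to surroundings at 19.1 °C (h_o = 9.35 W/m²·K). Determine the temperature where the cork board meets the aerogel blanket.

T = -140 °C

Resistance network (inner→outer):
  R_conv,in = 1/(4πr²h) = 1/(4π·0.192²·135) = 0.01599 K/W
  R_cast iron = (1/0.192 − 1/0.224)/(4πk) = 0.7440/(4π·58.9) = 0.001005 K/W
  R_cork board = (1/0.224 − 1/0.302)/(4πk) = 1.153/(4π·0.0498) = 1.842 K/W
  R_aerogel blanket = (1/0.302 − 1/0.458)/(4πk) = 1.128/(4π·0.0127) = 7.067 K/W
  R_conv,out = 1/(4πr²h) = 1/(4π·0.458²·9.35) = 0.04057 K/W
ΣR = 0.01599 + 0.001005 + 1.842 + 7.067 + 0.04057 = 8.967 K/W
Q = ΔT/ΣR = (-182 °C − 19.1 °C)/8.967 = -22.43 W
From the inner boundary to the cork board/aerogel blanket interface, ΣR_partial = 1.859 K/W.
T_interface = T_in − Q·ΣR_partial = -182 °C − (-22.43)(1.859) = -140 °C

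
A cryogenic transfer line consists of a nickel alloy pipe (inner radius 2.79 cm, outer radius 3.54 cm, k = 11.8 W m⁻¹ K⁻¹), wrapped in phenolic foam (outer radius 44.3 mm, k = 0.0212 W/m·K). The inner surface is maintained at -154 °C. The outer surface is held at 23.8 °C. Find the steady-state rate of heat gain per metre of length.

Series thermal resistances, inner to outer:
  R'_nickel alloy = ln(0.0354/0.0279)/(2πk) = 0.2381/(2π·11.8) = 0.003211 m·K/W
  R'_phenolic foam = ln(0.0443/0.0354)/(2πk) = 0.2243/(2π·0.0212) = 1.684 m·K/W
ΣR = 0.003211 + 1.684 = 1.687 m·K/W
Q' = ΔT/ΣR = (-154 °C − 23.8 °C)/1.687 = -105 W/m
(Negative Q' ⇒ heat flows inward; heat gain = 105 W/m.)

Q' = 105 W/m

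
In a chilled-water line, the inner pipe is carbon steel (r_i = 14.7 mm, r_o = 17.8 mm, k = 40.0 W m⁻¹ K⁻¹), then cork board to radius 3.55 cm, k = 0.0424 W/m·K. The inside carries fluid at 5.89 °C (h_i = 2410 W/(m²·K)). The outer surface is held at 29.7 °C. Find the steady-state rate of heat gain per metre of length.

Q' = 9.17 W/m

Treat each layer as a resistance in series:
  R'_conv,in = 1/(2πr h) = 1/(2π·0.0147·2410) = 0.004492 m·K/W
  R'_carbon steel = ln(0.0178/0.0147)/(2πk) = 0.1914/(2π·40.0) = 7.614×10^-4 m·K/W
  R'_cork board = ln(0.0355/0.0178)/(2πk) = 0.6903/(2π·0.0424) = 2.591 m·K/W
ΣR = 0.004492 + 7.614×10^-4 + 2.591 = 2.596 m·K/W
Q' = ΔT/ΣR = (5.89 °C − 29.7 °C)/2.596 = -9.17 W/m
(Negative Q' ⇒ heat flows inward; heat gain = 9.17 W/m.)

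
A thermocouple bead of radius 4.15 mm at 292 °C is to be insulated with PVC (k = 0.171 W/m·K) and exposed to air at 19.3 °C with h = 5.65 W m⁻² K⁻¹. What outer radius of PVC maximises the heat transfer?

For a sphere, r_cr = 2k_ins/h = 2·0.171/5.65 = 0.0605 m = 6.05 cm

r_cr = 6.05 cm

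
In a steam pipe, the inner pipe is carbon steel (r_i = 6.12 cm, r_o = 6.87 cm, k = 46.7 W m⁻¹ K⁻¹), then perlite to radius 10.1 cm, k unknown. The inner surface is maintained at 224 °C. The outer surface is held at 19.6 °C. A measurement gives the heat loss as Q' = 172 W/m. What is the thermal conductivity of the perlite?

k = 0.0516 W/m·K

ΣR = ΔT/Q' = |224 − 19.6|/172 = 1.188 m·K/W
Known resistances:
  R'_carbon steel = ln(0.0687/0.0612)/(2πk) = 0.1156/(2π·46.7) = 3.940×10^-4 m·K/W
R_perlite = ΣR − ΣR_known = 1.188 − 3.940×10^-4 = 1.188 m·K/W
ln(r₂/r₁)/(2πk) = 1.188 ⇒ k = 0.3854/(2π·1.188) = 0.0516 W/m·K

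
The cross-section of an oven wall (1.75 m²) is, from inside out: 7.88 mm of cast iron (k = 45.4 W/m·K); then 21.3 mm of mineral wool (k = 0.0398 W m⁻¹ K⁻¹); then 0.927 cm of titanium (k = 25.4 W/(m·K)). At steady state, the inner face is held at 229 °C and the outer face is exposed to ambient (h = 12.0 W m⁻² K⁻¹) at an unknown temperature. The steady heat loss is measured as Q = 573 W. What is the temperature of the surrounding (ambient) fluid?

T_out = 26.3 °C

Series resistances:
  R_cast iron = L/(kA) = 0.00788/(45.4·1.75) = 9.918×10^-5 K/W
  R_mineral wool = L/(kA) = 0.0213/(0.0398·1.75) = 0.3058 K/W
  R_titanium = L/(kA) = 0.00927/(25.4·1.75) = 2.085×10^-4 K/W
  R_conv,out = 1/(hA) = 1/(12.0·1.75) = 0.04762 K/W
ΣR = 0.3537 K/W
ΔT = Q·ΣR = 573 × 0.3537 = 202.7 K
Heat flows outward, so T_out = T_in − ΔT = 229 − 202.7 = 26.3 °C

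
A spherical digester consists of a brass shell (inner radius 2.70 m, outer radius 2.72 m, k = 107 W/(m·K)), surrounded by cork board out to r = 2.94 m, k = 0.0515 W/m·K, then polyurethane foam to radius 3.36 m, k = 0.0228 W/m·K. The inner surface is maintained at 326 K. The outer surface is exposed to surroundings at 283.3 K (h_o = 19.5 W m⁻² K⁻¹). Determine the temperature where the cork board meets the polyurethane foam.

T = 316.5 K

Series thermal resistances, inner to outer:
  R_brass = (1/2.70 − 1/2.72)/(4πk) = 0.002723/(4π·107) = 2.025×10^-6 K/W
  R_cork board = (1/2.72 − 1/2.94)/(4πk) = 0.02751/(4π·0.0515) = 0.04251 K/W
  R_polyurethane foam = (1/2.94 − 1/3.36)/(4πk) = 0.04252/(4π·0.0228) = 0.1484 K/W
  R_conv,out = 1/(4πr²h) = 1/(4π·3.36²·19.5) = 3.615×10^-4 K/W
ΣR = 2.025×10^-6 + 0.04251 + 0.1484 + 3.615×10^-4 = 0.1913 K/W
Q = ΔT/ΣR = (326 K − 283.3 K)/0.1913 = 223.2 W
From the inner boundary to the cork board/polyurethane foam interface, ΣR_partial = 0.04251 K/W.
T_interface = T_in − Q·ΣR_partial = 326 K − (223.2)(0.04251) = 316.5 K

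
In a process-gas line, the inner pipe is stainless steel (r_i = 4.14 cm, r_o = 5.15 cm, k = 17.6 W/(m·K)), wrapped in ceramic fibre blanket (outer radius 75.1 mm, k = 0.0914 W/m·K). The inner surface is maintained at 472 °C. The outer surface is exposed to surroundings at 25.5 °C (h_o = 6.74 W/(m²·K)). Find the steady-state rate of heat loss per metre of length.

Treat each layer as a resistance in series:
  R'_stainless steel = ln(0.0515/0.0414)/(2πk) = 0.2183/(2π·17.6) = 0.001974 m·K/W
  R'_ceramic fibre blanket = ln(0.0751/0.0515)/(2πk) = 0.3772/(2π·0.0914) = 0.6569 m·K/W
  R'_conv,out = 1/(2πr h) = 1/(2π·0.0751·6.74) = 0.3144 m·K/W
ΣR = 0.001974 + 0.6569 + 0.3144 = 0.9733 m·K/W
Q' = ΔT/ΣR = (472 °C − 25.5 °C)/0.9733 = 459 W/m

Q' = 459 W/m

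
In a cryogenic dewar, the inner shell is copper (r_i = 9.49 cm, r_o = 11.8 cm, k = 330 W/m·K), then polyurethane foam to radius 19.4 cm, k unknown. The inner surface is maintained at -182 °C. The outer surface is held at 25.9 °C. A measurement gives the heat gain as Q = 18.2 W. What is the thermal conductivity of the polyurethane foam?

ΣR = ΔT/Q = |-182 − 25.9|/18.2 = 11.42 K/W
Known resistances:
  R_copper = (1/0.0949 − 1/0.118)/(4πk) = 2.063/(4π·330) = 4.974×10^-4 K/W
R_polyurethane foam = ΣR − ΣR_known = 11.42 − 4.974×10^-4 = 11.42 K/W
(1/r₁−1/r₂)/(4πk) = 11.42 ⇒ k = 3.320/(4π·11.42) = 0.0231 W/m·K

k = 0.0231 W/m·K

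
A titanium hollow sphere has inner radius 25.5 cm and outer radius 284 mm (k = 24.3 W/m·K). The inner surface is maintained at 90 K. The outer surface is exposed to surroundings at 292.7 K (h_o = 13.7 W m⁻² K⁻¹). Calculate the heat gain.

Q = 2.76 kW

Resistance network (inner→outer):
  R_titanium = (1/0.255 − 1/0.284)/(4πk) = 0.4004/(4π·24.3) = 0.001311 K/W
  R_conv,out = 1/(4πr²h) = 1/(4π·0.284²·13.7) = 0.07202 K/W
ΣR = 0.001311 + 0.07202 = 0.07333 K/W
Q = ΔT/ΣR = (90 K − 292.7 K)/0.07333 = -2760 W
(Negative Q ⇒ heat flows inward; heat gain = 2760 W.)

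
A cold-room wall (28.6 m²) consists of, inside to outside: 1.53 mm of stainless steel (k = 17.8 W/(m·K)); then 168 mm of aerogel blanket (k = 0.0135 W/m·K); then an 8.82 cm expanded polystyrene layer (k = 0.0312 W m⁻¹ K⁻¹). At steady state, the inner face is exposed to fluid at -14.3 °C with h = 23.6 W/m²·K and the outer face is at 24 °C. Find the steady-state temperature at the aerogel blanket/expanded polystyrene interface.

Resistance network (inner→outer):
  R_conv,in = 1/(hA) = 1/(23.6·28.6) = 0.001482 K/W
  R_stainless steel = L/(kA) = 0.00153/(17.8·28.6) = 3.005×10^-6 K/W
  R_aerogel blanket = L/(kA) = 0.168/(0.0135·28.6) = 0.4351 K/W
  R_expanded polystyrene = L/(kA) = 0.0882/(0.0312·28.6) = 0.09884 K/W
ΣR = 0.001482 + 3.005×10^-6 + 0.4351 + 0.09884 = 0.5354 K/W
Q = ΔT/ΣR = (-14.3 °C − 24 °C)/0.5354 = -71.54 W
From the inner boundary to the aerogel blanket/expanded polystyrene interface, ΣR_partial = 0.4366 K/W.
T_interface = T_in − Q·ΣR_partial = -14.3 °C − (-71.54)(0.4366) = 16.9 °C

T = 16.9 °C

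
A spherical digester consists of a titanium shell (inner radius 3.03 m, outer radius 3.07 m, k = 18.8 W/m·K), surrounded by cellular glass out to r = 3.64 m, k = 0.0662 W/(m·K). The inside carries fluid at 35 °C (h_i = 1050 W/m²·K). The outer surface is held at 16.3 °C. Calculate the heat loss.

Series thermal resistances, inner to outer:
  R_conv,in = 1/(4πr²h) = 1/(4π·3.03²·1050) = 8.255×10^-6 K/W
  R_titanium = (1/3.03 − 1/3.07)/(4πk) = 0.004300/(4π·18.8) = 1.820×10^-5 K/W
  R_cellular glass = (1/3.07 − 1/3.64)/(4πk) = 0.05101/(4π·0.0662) = 0.06132 K/W
ΣR = 8.255×10^-6 + 1.820×10^-5 + 0.06132 = 0.06135 K/W
Q = ΔT/ΣR = (35 °C − 16.3 °C)/0.06135 = 305 W

Q = 305 W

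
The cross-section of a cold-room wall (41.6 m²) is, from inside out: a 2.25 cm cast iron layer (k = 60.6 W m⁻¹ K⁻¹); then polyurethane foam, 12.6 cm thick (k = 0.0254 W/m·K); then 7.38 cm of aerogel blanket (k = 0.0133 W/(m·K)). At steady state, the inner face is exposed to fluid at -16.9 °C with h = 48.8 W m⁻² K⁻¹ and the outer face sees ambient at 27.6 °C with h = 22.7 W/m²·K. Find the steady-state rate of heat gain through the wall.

Q = 175 W

Series thermal resistances, inner to outer:
  R_conv,in = 1/(hA) = 1/(48.8·41.6) = 4.926×10^-4 K/W
  R_cast iron = L/(kA) = 0.0225/(60.6·41.6) = 8.925×10^-6 K/W
  R_polyurethane foam = L/(kA) = 0.126/(0.0254·41.6) = 0.1192 K/W
  R_aerogel blanket = L/(kA) = 0.0738/(0.0133·41.6) = 0.1334 K/W
  R_conv,out = 1/(hA) = 1/(22.7·41.6) = 0.001059 K/W
ΣR = 4.926×10^-4 + 8.925×10^-6 + 0.1192 + 0.1334 + 0.001059 = 0.2542 K/W
Q = ΔT/ΣR = (-16.9 °C − 27.6 °C)/0.2542 = -175 W
(Negative Q ⇒ heat flows inward; heat gain = 175 W.)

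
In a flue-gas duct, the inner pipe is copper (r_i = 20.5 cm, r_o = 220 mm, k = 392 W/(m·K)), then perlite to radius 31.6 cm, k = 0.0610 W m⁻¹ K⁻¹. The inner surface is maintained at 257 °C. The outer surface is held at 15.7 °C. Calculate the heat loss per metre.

Q' = 255 W/m

Series thermal resistances, inner to outer:
  R'_copper = ln(0.220/0.205)/(2πk) = 0.07062/(2π·392) = 2.867×10^-5 m·K/W
  R'_perlite = ln(0.316/0.220)/(2πk) = 0.3621/(2π·0.0610) = 0.9448 m·K/W
ΣR = 2.867×10^-5 + 0.9448 = 0.9448 m·K/W
Q' = ΔT/ΣR = (257 °C − 15.7 °C)/0.9448 = 255 W/m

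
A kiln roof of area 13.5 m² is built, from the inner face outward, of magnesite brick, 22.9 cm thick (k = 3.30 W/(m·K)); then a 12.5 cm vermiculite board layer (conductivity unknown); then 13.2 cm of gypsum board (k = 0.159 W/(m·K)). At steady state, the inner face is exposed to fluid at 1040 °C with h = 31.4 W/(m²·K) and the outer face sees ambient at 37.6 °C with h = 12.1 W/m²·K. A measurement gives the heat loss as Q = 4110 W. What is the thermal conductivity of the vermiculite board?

ΣR = ΔT/Q = |1040 − 37.6|/4110 = 0.2439 K/W
Known resistances:
  R_conv,in = 1/(hA) = 1/(31.4·13.5) = 0.002359 K/W
  R_magnesite brick = L/(kA) = 0.229/(3.30·13.5) = 0.005140 K/W
  R_gypsum board = L/(kA) = 0.132/(0.159·13.5) = 0.06150 K/W
  R_conv,out = 1/(hA) = 1/(12.1·13.5) = 0.006122 K/W
R_vermiculite board = ΣR − ΣR_known = 0.2439 − 0.07512 = 0.1688 K/W
L/(kA) = 0.1688 ⇒ k = 0.125/(0.1688·13.5) = 0.0549 W/m·K

k = 0.0549 W/m·K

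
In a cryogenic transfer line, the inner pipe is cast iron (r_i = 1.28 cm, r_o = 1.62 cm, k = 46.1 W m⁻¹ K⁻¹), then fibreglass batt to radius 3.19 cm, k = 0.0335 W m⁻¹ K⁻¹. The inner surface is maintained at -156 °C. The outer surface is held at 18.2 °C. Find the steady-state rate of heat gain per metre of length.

Series thermal resistances, inner to outer:
  R'_cast iron = ln(0.0162/0.0128)/(2πk) = 0.2356/(2π·46.1) = 8.133×10^-4 m·K/W
  R'_fibreglass batt = ln(0.0319/0.0162)/(2πk) = 0.6776/(2π·0.0335) = 3.219 m·K/W
ΣR = 8.133×10^-4 + 3.219 = 3.220 m·K/W
Q' = ΔT/ΣR = (-156 °C − 18.2 °C)/3.220 = -54.1 W/m
(Negative Q' ⇒ heat flows inward; heat gain = 54.1 W/m.)

Q' = 54.1 W/m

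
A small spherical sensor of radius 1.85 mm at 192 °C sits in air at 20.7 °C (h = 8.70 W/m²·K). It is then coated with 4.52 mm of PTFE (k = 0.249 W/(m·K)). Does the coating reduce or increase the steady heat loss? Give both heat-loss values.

Critical radius for a sphere: r_cr = 2k/h = 0.0572 m = 5.72 cm.
Outer radius after coating: r₂ = 0.00185 + 0.00452 = 0.00637 m.
Since r₁ < r_cr and r₂ ≤ r_cr, the coating moves toward the maximum at r_cr — heat loss rises.
Bare: R = 1/(4πr₁²h) = 2673 K/W; Q = 171.3/2673 = 0.0641 W.
Coated: R = R_cond + R_conv = 348.0 K/W; Q = 171.3/348.0 = 0.492 W.

increases: 0.0641 → 0.492 W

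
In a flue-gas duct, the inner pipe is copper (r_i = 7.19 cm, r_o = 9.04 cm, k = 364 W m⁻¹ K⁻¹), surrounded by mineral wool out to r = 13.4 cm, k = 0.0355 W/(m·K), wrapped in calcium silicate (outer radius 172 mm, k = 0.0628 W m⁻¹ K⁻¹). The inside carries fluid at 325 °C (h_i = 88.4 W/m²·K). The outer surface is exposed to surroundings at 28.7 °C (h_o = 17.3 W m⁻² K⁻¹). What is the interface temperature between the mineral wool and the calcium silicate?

T = 111 °C

Treat each layer as a resistance in series:
  R'_conv,in = 1/(2πr h) = 1/(2π·0.0719·88.4) = 0.02504 m·K/W
  R'_copper = ln(0.0904/0.0719)/(2πk) = 0.2290/(2π·364) = 1.001×10^-4 m·K/W
  R'_mineral wool = ln(0.134/0.0904)/(2πk) = 0.3936/(2π·0.0355) = 1.765 m·K/W
  R'_calcium silicate = ln(0.172/0.134)/(2πk) = 0.2497/(2π·0.0628) = 0.6327 m·K/W
  R'_conv,out = 1/(2πr h) = 1/(2π·0.172·17.3) = 0.05349 m·K/W
ΣR = 0.02504 + 1.001×10^-4 + 1.765 + 0.6327 + 0.05349 = 2.476 m·K/W
Q' = ΔT/ΣR = (325 °C − 28.7 °C)/2.476 = 119.7 W/m
From the inner boundary to the mineral wool/calcium silicate interface, ΣR_partial = 1.790 m·K/W.
T_interface = T_in − Q'·ΣR_partial = 325 °C − (119.7)(1.790) = 111 °C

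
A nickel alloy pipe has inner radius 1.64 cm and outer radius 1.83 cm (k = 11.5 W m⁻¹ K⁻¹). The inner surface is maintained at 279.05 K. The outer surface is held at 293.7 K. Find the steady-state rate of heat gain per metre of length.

Q' = 9.66 kW/m

Q' = 2πk·ΔT/ln(r₂/r₁) = 2π × 11.5 × 14.65 / ln(0.0183/0.0164) = 9660 W/m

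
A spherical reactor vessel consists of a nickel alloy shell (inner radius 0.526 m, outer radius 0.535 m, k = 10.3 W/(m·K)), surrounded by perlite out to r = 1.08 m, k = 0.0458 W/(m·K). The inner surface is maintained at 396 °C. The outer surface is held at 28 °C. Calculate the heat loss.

Q = 225 W

Treat each layer as a resistance in series:
  R_nickel alloy = (1/0.526 − 1/0.535)/(4πk) = 0.03198/(4π·10.3) = 2.471×10^-4 K/W
  R_perlite = (1/0.535 − 1/1.08)/(4πk) = 0.9432/(4π·0.0458) = 1.639 K/W
ΣR = 2.471×10^-4 + 1.639 = 1.639 K/W
Q = ΔT/ΣR = (396 °C − 28 °C)/1.639 = 225 W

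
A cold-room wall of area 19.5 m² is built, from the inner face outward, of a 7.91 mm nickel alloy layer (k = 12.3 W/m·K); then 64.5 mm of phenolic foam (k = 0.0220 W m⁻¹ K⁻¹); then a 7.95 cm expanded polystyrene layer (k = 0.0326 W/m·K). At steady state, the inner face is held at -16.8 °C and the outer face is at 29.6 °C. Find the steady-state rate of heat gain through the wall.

Treat each layer as a resistance in series:
  R_nickel alloy = L/(kA) = 0.00791/(12.3·19.5) = 3.298×10^-5 K/W
  R_phenolic foam = L/(kA) = 0.0645/(0.0220·19.5) = 0.1503 K/W
  R_expanded polystyrene = L/(kA) = 0.0795/(0.0326·19.5) = 0.1251 K/W
ΣR = 3.298×10^-5 + 0.1503 + 0.1251 = 0.2754 K/W
Q = ΔT/ΣR = (-16.8 °C − 29.6 °C)/0.2754 = -168 W
(Negative Q ⇒ heat flows inward; heat gain = 168 W.)

Q = 168 W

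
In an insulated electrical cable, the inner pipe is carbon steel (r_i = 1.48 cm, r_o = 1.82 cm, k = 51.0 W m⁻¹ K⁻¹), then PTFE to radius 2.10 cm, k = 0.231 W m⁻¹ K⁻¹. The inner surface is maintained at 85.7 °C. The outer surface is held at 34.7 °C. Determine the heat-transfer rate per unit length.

Series thermal resistances, inner to outer:
  R'_carbon steel = ln(0.0182/0.0148)/(2πk) = 0.2068/(2π·51.0) = 6.453×10^-4 m·K/W
  R'_PTFE = ln(0.0210/0.0182)/(2πk) = 0.1431/(2π·0.231) = 0.09859 m·K/W
ΣR = 6.453×10^-4 + 0.09859 = 0.09924 m·K/W
Q' = ΔT/ΣR = (85.7 °C − 34.7 °C)/0.09924 = 514 W/m

Q' = 514 W/m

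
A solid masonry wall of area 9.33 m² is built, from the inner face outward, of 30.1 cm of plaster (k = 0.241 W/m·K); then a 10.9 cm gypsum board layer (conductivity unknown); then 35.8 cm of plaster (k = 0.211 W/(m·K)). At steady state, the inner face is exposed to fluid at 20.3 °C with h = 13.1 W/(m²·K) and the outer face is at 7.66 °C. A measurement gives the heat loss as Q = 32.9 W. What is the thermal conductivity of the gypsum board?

k = 0.194 W/m·K

ΣR = ΔT/Q = |20.3 − 7.66|/32.9 = 0.3842 K/W
Known resistances:
  R_conv,in = 1/(hA) = 1/(13.1·9.33) = 0.008182 K/W
  R_plaster = L/(kA) = 0.301/(0.241·9.33) = 0.1339 K/W
  R_plaster = L/(kA) = 0.358/(0.211·9.33) = 0.1819 K/W
R_gypsum board = ΣR − ΣR_known = 0.3842 − 0.3240 = 0.06020 K/W
L/(kA) = 0.06020 ⇒ k = 0.109/(0.06020·9.33) = 0.194 W/m·K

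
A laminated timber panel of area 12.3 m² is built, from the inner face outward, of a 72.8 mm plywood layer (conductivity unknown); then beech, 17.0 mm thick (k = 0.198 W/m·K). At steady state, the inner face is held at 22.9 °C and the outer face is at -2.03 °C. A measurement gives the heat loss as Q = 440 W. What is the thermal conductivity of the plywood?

ΣR = ΔT/Q = |22.9 − -2.03|/440 = 0.05666 K/W
Known resistances:
  R_beech = L/(kA) = 0.0170/(0.198·12.3) = 0.006980 K/W
R_plywood = ΣR − ΣR_known = 0.05666 − 0.006980 = 0.04968 K/W
L/(kA) = 0.04968 ⇒ k = 0.0728/(0.04968·12.3) = 0.119 W/m·K

k = 0.119 W/m·K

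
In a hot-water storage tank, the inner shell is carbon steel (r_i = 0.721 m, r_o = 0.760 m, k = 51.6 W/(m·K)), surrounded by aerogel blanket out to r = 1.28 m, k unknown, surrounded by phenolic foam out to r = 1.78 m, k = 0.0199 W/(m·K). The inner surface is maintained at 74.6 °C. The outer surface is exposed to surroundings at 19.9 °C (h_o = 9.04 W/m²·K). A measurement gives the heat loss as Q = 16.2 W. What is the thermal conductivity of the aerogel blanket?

ΣR = ΔT/Q = |74.6 − 19.9|/16.2 = 3.377 K/W
Known resistances:
  R_carbon steel = (1/0.721 − 1/0.760)/(4πk) = 0.07117/(4π·51.6) = 1.098×10^-4 K/W
  R_phenolic foam = (1/1.28 − 1/1.78)/(4πk) = 0.2195/(4π·0.0199) = 0.8776 K/W
  R_conv,out = 1/(4πr²h) = 1/(4π·1.78²·9.04) = 0.002778 K/W
R_aerogel blanket = ΣR − ΣR_known = 3.377 − 0.8805 = 2.496 K/W
(1/r₁−1/r₂)/(4πk) = 2.496 ⇒ k = 0.5345/(4π·2.496) = 0.0170 W/m·K

k = 0.0170 W/m·K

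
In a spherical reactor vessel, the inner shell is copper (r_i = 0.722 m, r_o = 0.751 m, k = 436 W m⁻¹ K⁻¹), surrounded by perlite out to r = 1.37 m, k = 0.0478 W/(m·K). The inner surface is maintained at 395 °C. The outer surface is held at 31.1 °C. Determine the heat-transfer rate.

Q = 363 W

Treat each layer as a resistance in series:
  R_copper = (1/0.722 − 1/0.751)/(4πk) = 0.05348/(4π·436) = 9.762×10^-6 K/W
  R_perlite = (1/0.751 − 1/1.37)/(4πk) = 0.6016/(4π·0.0478) = 1.002 K/W
ΣR = 9.762×10^-6 + 1.002 = 1.002 K/W
Q = ΔT/ΣR = (395 °C − 31.1 °C)/1.002 = 363 W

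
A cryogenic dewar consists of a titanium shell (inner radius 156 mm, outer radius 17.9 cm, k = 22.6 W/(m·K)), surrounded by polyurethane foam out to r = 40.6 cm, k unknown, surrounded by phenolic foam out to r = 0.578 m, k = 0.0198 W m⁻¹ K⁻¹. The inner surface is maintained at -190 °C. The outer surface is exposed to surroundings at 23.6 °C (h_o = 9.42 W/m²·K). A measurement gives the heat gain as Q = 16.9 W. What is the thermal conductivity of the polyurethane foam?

ΣR = ΔT/Q = |-190 − 23.6|/16.9 = 12.64 K/W
Known resistances:
  R_titanium = (1/0.156 − 1/0.179)/(4πk) = 0.8237/(4π·22.6) = 0.002900 K/W
  R_phenolic foam = (1/0.406 − 1/0.578)/(4πk) = 0.7330/(4π·0.0198) = 2.946 K/W
  R_conv,out = 1/(4πr²h) = 1/(4π·0.578²·9.42) = 0.02529 K/W
R_polyurethane foam = ΣR − ΣR_known = 12.64 − 2.974 = 9.666 K/W
(1/r₁−1/r₂)/(4πk) = 9.666 ⇒ k = 3.124/(4π·9.666) = 0.0257 W/m·K

k = 0.0257 W/m·K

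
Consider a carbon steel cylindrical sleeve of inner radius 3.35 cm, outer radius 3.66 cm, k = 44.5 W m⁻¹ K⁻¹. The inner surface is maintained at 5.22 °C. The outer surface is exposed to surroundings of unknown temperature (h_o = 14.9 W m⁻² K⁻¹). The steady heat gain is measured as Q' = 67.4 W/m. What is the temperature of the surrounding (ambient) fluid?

Sum the resistances:
  R'_carbon steel = ln(0.0366/0.0335)/(2πk) = 0.08850/(2π·44.5) = 3.165×10^-4 m·K/W
  R'_conv,out = 1/(2πr h) = 1/(2π·0.0366·14.9) = 0.2918 m·K/W
ΣR = 0.2922 m·K/W
ΔT = Q'·ΣR = 67.4 × 0.2922 = 19.69 K
Heat flows inward, so T_out = T_in + ΔT = 5.22 + 19.69 = 24.9 °C

T_out = 24.9 °C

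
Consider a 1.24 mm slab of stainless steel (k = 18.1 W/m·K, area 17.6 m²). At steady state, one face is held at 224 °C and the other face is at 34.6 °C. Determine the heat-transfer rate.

Q = kA·ΔT/L = 18.1 × 17.6 × |224 °C − 34.6 °C| / 0.00124 = 4.87×10^7 W

Q = 4.87×10^7 W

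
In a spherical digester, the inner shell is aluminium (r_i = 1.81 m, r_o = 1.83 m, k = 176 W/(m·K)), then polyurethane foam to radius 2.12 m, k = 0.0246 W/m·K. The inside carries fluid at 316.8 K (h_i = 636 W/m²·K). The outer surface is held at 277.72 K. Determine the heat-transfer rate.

Q = 162 W

Series thermal resistances, inner to outer:
  R_conv,in = 1/(4πr²h) = 1/(4π·1.81²·636) = 3.819×10^-5 K/W
  R_aluminium = (1/1.81 − 1/1.83)/(4πk) = 0.006038/(4π·176) = 2.730×10^-6 K/W
  R_polyurethane foam = (1/1.83 − 1/2.12)/(4πk) = 0.07475/(4π·0.0246) = 0.2418 K/W
ΣR = 3.819×10^-5 + 2.730×10^-6 + 0.2418 = 0.2418 K/W
Q = ΔT/ΣR = (316.8 K − 277.72 K)/0.2418 = 162 W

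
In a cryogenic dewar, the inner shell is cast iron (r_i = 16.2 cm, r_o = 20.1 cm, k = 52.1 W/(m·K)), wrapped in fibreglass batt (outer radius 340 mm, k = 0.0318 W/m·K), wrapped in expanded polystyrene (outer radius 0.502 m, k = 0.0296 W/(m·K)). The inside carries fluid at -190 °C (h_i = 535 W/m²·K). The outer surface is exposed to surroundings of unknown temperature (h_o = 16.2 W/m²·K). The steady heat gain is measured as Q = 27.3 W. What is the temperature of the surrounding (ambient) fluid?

Sum the resistances:
  R_conv,in = 1/(4πr²h) = 1/(4π·0.162²·535) = 0.005668 K/W
  R_cast iron = (1/0.162 − 1/0.201)/(4πk) = 1.198/(4π·52.1) = 0.001829 K/W
  R_fibreglass batt = (1/0.201 − 1/0.340)/(4πk) = 2.034/(4π·0.0318) = 5.090 K/W
  R_expanded polystyrene = (1/0.340 − 1/0.502)/(4πk) = 0.9491/(4π·0.0296) = 2.552 K/W
  R_conv,out = 1/(4πr²h) = 1/(4π·0.502²·16.2) = 0.01949 K/W
ΣR = 7.669 K/W
ΔT = Q·ΣR = 27.3 × 7.669 = 209.4 K
Heat flows inward, so T_out = T_in + ΔT = -190 + 209.4 = 19.4 °C

T_out = 19.4 °C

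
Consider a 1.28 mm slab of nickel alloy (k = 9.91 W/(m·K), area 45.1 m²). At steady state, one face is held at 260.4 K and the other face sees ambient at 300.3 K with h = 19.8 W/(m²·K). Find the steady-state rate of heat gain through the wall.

Series thermal resistances, inner to outer:
  R_nickel alloy = L/(kA) = 0.00128/(9.91·45.1) = 2.864×10^-6 K/W
  R_conv,out = 1/(hA) = 1/(19.8·45.1) = 0.001120 K/W
ΣR = 2.864×10^-6 + 0.001120 = 0.001123 K/W
Q = ΔT/ΣR = (260.4 K − 300.3 K)/0.001123 = -35500 W
(Negative Q ⇒ heat flows inward; heat gain = 35500 W.)

Q = 35500 W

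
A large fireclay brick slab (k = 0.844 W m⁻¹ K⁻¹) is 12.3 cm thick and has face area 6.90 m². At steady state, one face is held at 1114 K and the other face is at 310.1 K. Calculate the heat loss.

Q = kA·ΔT/L = 0.844 × 6.90 × |1114 K − 310.1 K| / 0.123 = 38100 W

Q = 38.1 kW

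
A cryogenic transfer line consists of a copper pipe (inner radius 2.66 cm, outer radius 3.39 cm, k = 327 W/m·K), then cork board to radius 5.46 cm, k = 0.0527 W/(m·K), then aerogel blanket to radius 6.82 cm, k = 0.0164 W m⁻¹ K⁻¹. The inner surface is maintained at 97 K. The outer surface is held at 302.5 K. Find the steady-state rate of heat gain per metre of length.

Resistance network (inner→outer):
  R'_copper = ln(0.0339/0.0266)/(2πk) = 0.2425/(2π·327) = 1.180×10^-4 m·K/W
  R'_cork board = ln(0.0546/0.0339)/(2πk) = 0.4766/(2π·0.0527) = 1.439 m·K/W
  R'_aerogel blanket = ln(0.0682/0.0546)/(2πk) = 0.2224/(2π·0.0164) = 2.158 m·K/W
ΣR = 1.180×10^-4 + 1.439 + 2.158 = 3.597 m·K/W
Q' = ΔT/ΣR = (97 K − 302.5 K)/3.597 = -57.1 W/m
(Negative Q' ⇒ heat flows inward; heat gain = 57.1 W/m.)

Q' = 57.1 W/m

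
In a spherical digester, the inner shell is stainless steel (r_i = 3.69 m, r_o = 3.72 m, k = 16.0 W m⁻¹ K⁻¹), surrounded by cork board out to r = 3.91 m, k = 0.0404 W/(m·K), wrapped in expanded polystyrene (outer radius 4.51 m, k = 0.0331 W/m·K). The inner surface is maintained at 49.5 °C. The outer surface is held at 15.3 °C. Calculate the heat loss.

Q = 318 W

Series thermal resistances, inner to outer:
  R_stainless steel = (1/3.69 − 1/3.72)/(4πk) = 0.002186/(4π·16.0) = 1.087×10^-5 K/W
  R_cork board = (1/3.72 − 1/3.91)/(4πk) = 0.01306/(4π·0.0404) = 0.02573 K/W
  R_expanded polystyrene = (1/3.91 − 1/4.51)/(4πk) = 0.03402/(4π·0.0331) = 0.08180 K/W
ΣR = 1.087×10^-5 + 0.02573 + 0.08180 = 0.1075 K/W
Q = ΔT/ΣR = (49.5 °C − 15.3 °C)/0.1075 = 318 W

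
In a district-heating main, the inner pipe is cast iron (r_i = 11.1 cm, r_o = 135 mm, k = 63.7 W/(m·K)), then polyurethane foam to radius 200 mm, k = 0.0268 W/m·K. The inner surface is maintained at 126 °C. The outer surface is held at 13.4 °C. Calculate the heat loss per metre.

Q' = 48.2 W/m

Series thermal resistances, inner to outer:
  R'_cast iron = ln(0.135/0.111)/(2πk) = 0.1957/(2π·63.7) = 4.891×10^-4 m·K/W
  R'_polyurethane foam = ln(0.200/0.135)/(2πk) = 0.3930/(2π·0.0268) = 2.334 m·K/W
ΣR = 4.891×10^-4 + 2.334 = 2.334 m·K/W
Q' = ΔT/ΣR = (126 °C − 13.4 °C)/2.334 = 48.2 W/m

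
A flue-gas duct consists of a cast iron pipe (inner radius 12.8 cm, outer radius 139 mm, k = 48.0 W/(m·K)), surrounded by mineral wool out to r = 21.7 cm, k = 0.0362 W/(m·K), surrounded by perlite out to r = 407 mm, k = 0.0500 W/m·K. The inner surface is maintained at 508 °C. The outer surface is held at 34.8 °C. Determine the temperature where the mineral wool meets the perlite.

T = 274 °C

Treat each layer as a resistance in series:
  R'_cast iron = ln(0.139/0.128)/(2πk) = 0.08244/(2π·48.0) = 2.734×10^-4 m·K/W
  R'_mineral wool = ln(0.217/0.139)/(2πk) = 0.4454/(2π·0.0362) = 1.958 m·K/W
  R'_perlite = ln(0.407/0.217)/(2πk) = 0.6289/(2π·0.0500) = 2.002 m·K/W
ΣR = 2.734×10^-4 + 1.958 + 2.002 = 3.960 m·K/W
Q' = ΔT/ΣR = (508 °C − 34.8 °C)/3.960 = 119.5 W/m
From the inner boundary to the mineral wool/perlite interface, ΣR_partial = 1.958 m·K/W.
T_interface = T_in − Q'·ΣR_partial = 508 °C − (119.5)(1.958) = 274 °C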